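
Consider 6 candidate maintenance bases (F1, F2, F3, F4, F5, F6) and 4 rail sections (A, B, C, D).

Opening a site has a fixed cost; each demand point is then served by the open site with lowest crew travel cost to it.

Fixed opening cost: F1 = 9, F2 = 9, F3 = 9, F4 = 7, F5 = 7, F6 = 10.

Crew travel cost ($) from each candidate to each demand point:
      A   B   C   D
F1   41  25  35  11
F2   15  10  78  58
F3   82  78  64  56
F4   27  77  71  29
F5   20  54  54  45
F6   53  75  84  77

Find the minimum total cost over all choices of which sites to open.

89

Open {F1, F2}: assign each demand point to its cheapest open site.
  A→F2 15, B→F2 10, C→F1 35, D→F1 11
  crew travel cost 71, fixed 18 → total 89.
Compare {F1, F2, F4}: crew travel cost 71 + fixed 25 = 96.
Compare {F1, F2, F5}: crew travel cost 71 + fixed 25 = 96.
Compare {F1, F2, F3}: crew travel cost 71 + fixed 27 = 98.
All other subsets cost ≥ 96. Minimum total cost: 89.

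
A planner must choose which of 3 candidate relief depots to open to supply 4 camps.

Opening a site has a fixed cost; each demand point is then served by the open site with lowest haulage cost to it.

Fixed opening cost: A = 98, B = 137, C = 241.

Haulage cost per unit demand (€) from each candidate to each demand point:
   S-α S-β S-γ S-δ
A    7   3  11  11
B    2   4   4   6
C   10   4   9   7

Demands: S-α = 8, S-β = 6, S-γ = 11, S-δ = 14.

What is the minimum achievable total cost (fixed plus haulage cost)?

Open {B}: assign each demand point to its cheapest open site.
  S-α→B 8×2=16, S-β→B 6×4=24, S-γ→B 11×4=44, S-δ→B 14×6=84
  haulage cost 168, fixed 137 → total 305.
Compare {A, B}: haulage cost 162 + fixed 235 = 397.
Compare {A}: haulage cost 349 + fixed 98 = 447.
Compare {C}: haulage cost 301 + fixed 241 = 542.
All other subsets cost ≥ 397. Minimum total cost: 305.

305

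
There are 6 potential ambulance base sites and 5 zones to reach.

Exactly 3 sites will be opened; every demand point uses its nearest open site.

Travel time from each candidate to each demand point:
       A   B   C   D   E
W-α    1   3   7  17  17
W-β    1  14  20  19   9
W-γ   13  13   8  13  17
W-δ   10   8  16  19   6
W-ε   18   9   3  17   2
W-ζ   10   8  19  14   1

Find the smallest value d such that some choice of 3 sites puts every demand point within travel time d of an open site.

13

Open {W-α, W-β, W-γ}.
  Farthest demand point is D at travel time 13 (to W-γ); all others are ≤ 13.
With {W-α, W-γ, W-δ} the worst case is 13.
With {W-α, W-γ, W-ε} the worst case is 13.
No size-3 selection achieves below 13.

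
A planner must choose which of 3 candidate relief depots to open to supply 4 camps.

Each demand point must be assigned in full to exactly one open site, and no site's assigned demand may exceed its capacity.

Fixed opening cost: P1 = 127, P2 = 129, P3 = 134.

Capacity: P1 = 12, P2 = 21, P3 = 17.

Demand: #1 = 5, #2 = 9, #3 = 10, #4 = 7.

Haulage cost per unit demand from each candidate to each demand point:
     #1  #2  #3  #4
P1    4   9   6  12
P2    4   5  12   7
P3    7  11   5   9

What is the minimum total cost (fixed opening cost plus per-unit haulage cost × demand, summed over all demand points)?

Open {P2, P3}; cheapest assignment that respects the capacities:
  P2 (cap 21, load 21): #1, #2, #4 — cost 5×4 + 9×5 + 7×7 = 114
  P3 (cap 17, load 10): #3 — cost 10×5 = 50
  Shipping 164, fixed 263 → total 427.
  Any other capacity-feasible assignment to {P2, P3} ships for at least 164.
Compare {P1, P2}: its best feasible assignment gives total 430.
Compare {P1, P2, P3}: its best feasible assignment gives total 554.
Every other set of open sites that can feasibly serve all demand totals ≥ 430 even under its best assignment. Minimum: 427.

427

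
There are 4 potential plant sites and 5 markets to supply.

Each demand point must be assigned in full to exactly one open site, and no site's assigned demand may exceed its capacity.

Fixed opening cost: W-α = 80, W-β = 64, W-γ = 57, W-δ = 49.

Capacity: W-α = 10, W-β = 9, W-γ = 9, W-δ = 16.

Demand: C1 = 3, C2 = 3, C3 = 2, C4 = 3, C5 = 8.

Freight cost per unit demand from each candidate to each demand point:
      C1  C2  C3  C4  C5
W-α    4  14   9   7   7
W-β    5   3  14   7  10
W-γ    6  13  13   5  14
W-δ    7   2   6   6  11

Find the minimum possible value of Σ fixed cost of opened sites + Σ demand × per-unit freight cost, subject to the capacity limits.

242

Open {W-α, W-δ}; cheapest assignment that respects the capacities:
  W-α (cap 10, load 8): C5 — cost 8×7 = 56
  W-δ (cap 16, load 11): C1, C2, C3, C4 — cost 3×7 + 3×2 + 2×6 + 3×6 = 57
  Shipping 113, fixed 129 → total 242.
  Any other capacity-feasible assignment to {W-α, W-δ} ships for at least 113.
Compare {W-γ, W-δ}: its best feasible assignment gives total 245.
Compare {W-β, W-δ}: its best feasible assignment gives total 250.
Every other set of open sites that can feasibly serve all demand totals ≥ 245 even under its best assignment. Minimum: 242.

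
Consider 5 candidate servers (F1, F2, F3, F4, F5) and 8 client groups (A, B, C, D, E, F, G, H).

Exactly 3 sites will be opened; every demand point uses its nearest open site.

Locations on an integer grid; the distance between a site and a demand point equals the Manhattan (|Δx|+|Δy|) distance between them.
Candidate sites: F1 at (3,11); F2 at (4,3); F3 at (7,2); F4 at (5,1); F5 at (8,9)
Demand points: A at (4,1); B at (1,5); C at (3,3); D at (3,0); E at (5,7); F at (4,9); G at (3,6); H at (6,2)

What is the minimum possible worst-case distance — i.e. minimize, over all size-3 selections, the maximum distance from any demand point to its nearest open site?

5

Open {F1, F2, F3}.
  Farthest demand point is B at distance 5 (to F2); all others are ≤ 5.
With {F1, F2, F4} the worst case is 5.
With {F1, F2, F5} the worst case is 5.
No size-3 selection achieves below 5.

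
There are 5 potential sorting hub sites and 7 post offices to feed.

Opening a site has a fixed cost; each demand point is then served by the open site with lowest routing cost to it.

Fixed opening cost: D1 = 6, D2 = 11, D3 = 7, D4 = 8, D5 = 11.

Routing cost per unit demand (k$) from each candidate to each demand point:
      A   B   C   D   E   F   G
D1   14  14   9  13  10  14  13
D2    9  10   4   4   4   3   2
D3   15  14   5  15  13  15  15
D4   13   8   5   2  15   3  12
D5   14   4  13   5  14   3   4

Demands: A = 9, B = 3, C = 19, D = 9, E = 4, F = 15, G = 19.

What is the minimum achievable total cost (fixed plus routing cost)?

316

Open {D2, D4, D5}: assign each demand point to its cheapest open site.
  A→D2 9×9=81, B→D5 3×4=12, C→D2 19×4=76, D→D4 9×2=18, E→D2 4×4=16, F→D2 15×3=45, G→D2 19×2=38
  routing cost 286, fixed 30 → total 316.
Compare {D2, D4}: routing cost 298 + fixed 19 = 317.
Compare {D1, D2, D4, D5}: routing cost 286 + fixed 36 = 322.
Compare {D1, D2, D4}: routing cost 298 + fixed 25 = 323.
All other subsets cost ≥ 317. Minimum total cost: 316.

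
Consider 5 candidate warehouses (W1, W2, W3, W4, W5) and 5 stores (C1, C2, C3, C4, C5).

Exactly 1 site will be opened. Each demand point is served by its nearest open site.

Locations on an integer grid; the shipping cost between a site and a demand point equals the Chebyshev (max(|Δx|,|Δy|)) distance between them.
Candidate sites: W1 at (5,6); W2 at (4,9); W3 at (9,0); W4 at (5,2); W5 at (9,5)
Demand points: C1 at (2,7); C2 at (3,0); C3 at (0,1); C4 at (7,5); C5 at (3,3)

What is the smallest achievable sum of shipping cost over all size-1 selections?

17

Open {W4}.
  C1→W4 5, C2→W4 2, C3→W4 5, C4→W4 3, C5→W4 2  ⇒ total 17.
Compare {W1}: total 19.
Compare {W2}: total 29.
No size-1 selection does better; minimum is 17.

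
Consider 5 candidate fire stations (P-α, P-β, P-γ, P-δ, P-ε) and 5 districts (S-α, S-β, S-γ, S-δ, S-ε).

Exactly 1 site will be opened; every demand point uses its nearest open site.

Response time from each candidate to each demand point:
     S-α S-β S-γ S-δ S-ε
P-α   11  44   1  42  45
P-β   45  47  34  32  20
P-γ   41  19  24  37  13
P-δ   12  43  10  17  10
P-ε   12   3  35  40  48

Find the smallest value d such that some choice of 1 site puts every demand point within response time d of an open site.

41

Open {P-γ}.
  Farthest demand point is S-α at response time 41 (to P-γ); all others are ≤ 41.
With {P-δ} the worst case is 43.
With {P-α} the worst case is 45.
No size-1 selection achieves below 41.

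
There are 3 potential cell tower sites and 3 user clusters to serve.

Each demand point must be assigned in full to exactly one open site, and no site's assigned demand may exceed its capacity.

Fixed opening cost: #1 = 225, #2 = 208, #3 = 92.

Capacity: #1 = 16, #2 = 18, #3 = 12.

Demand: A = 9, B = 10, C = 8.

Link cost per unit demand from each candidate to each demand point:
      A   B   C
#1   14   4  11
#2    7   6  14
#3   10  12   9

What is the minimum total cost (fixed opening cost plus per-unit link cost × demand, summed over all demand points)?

Open {#2, #3}; cheapest assignment that respects the capacities:
  #2 (cap 18, load 18): B, C — cost 10×6 + 8×14 = 172
  #3 (cap 12, load 9): A — cost 9×10 = 90
  Shipping 262, fixed 300 → total 562.
  Any other capacity-feasible assignment to {#2, #3} ships for at least 262.
Compare {#1, #2}: its best feasible assignment gives total 648.
Compare {#1, #2, #3}: its best feasible assignment gives total 700.
Every other set of open sites that can feasibly serve all demand totals ≥ 648 even under its best assignment. Minimum: 562.

562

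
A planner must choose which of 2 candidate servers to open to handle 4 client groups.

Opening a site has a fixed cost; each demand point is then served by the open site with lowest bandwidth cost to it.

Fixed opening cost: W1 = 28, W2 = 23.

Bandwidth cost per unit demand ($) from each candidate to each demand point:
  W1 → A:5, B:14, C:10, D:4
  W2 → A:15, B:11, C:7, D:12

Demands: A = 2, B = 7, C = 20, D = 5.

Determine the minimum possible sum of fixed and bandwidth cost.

Open {W1, W2}: assign each demand point to its cheapest open site.
  A→W1 2×5=10, B→W2 7×11=77, C→W2 20×7=140, D→W1 5×4=20
  bandwidth cost 247, fixed 51 → total 298.
Compare {W2}: bandwidth cost 307 + fixed 23 = 330.
Compare {W1}: bandwidth cost 328 + fixed 28 = 356.

298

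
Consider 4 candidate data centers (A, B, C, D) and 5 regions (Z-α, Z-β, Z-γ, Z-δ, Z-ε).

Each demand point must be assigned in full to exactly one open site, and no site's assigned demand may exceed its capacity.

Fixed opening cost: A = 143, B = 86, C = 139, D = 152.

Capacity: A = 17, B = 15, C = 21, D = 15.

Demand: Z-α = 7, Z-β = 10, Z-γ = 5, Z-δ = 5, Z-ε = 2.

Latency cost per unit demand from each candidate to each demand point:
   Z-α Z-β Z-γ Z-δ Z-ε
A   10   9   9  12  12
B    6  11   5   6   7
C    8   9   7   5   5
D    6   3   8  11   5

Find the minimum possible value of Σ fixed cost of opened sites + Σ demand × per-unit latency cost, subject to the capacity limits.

Open {B, D}; cheapest assignment that respects the capacities:
  B (cap 15, load 14): Z-α, Z-δ, Z-ε — cost 7×6 + 5×6 + 2×7 = 86
  D (cap 15, load 15): Z-β, Z-γ — cost 10×3 + 5×8 = 70
  Shipping 156, fixed 238 → total 394.
  Any other capacity-feasible assignment to {B, D} ships for at least 156.
Compare {B, C}: its best feasible assignment gives total 417.
Compare {C, D}: its best feasible assignment gives total 447.
Every other set of open sites that can feasibly serve all demand totals ≥ 417 even under its best assignment. Minimum: 394.

394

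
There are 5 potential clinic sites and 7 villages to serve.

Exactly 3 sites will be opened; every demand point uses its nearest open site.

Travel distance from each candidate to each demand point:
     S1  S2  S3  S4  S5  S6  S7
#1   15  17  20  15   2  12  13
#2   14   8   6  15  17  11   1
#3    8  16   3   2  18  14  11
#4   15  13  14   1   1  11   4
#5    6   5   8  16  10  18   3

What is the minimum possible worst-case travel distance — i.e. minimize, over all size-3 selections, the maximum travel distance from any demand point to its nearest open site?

11

Open {#1, #2, #3}.
  Farthest demand point is S6 at travel distance 11 (to #2); all others are ≤ 11.
With {#1, #4, #5} the worst case is 11.
With {#2, #3, #4} the worst case is 11.
No size-3 selection achieves below 11.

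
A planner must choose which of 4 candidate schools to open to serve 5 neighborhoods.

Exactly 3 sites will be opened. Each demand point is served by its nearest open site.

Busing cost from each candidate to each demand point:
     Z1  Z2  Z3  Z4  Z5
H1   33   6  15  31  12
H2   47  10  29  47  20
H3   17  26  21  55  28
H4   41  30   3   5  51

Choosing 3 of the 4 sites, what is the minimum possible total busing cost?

Open {H1, H3, H4}.
  Z1→H3 17, Z2→H1 6, Z3→H4 3, Z4→H4 5, Z5→H1 12  ⇒ total 43.
Compare {H2, H3, H4}: total 55.
Compare {H1, H2, H4}: total 59.
No size-3 selection does better; minimum is 43.

43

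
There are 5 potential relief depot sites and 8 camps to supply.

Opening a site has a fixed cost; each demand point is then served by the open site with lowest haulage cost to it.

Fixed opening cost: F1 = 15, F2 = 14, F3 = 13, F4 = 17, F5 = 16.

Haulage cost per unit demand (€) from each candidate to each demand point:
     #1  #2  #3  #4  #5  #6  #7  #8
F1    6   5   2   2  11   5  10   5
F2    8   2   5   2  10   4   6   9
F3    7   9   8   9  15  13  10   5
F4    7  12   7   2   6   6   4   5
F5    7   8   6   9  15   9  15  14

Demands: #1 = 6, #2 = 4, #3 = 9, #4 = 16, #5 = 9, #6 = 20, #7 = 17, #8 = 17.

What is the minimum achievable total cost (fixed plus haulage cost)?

427

Open {F1, F2, F4}: assign each demand point to its cheapest open site.
  #1→F1 6×6=36, #2→F2 4×2=8, #3→F1 9×2=18, #4→F1 16×2=32, #5→F4 9×6=54, #6→F2 20×4=80, #7→F4 17×4=68, #8→F1 17×5=85
  haulage cost 381, fixed 46 → total 427.
Compare {F1, F2, F3, F4}: haulage cost 381 + fixed 59 = 440.
Compare {F1, F2, F4, F5}: haulage cost 381 + fixed 62 = 443.
Compare {F1, F4}: haulage cost 413 + fixed 32 = 445.
All other subsets cost ≥ 440. Minimum total cost: 427.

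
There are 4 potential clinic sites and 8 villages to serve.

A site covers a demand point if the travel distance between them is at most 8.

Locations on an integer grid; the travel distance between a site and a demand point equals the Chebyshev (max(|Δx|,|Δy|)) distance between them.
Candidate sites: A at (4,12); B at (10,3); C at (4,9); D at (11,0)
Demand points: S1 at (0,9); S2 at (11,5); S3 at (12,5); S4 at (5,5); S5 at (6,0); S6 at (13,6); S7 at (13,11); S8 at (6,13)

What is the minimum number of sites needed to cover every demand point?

Coverage sets (demand points within 8 of each site):
  A: {S1, S2, S3, S4, S8}
  B: {S2, S3, S4, S5, S6, S7}
  C: {S1, S2, S3, S4, S8}
  D: {S2, S3, S4, S5, S6}
No single site covers all 8 demand points.
But {A, B} covers everything, so the minimum is 2.

2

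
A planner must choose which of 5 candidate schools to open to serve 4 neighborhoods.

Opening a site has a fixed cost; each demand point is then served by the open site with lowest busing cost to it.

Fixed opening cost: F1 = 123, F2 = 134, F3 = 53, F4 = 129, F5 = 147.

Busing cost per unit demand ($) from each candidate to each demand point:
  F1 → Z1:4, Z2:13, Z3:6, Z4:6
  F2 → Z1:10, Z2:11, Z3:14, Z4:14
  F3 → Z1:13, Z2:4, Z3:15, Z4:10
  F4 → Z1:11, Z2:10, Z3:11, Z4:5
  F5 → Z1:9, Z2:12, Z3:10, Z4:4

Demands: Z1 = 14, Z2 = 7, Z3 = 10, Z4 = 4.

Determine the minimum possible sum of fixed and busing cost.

344

Open {F1, F3}: assign each demand point to its cheapest open site.
  Z1→F1 14×4=56, Z2→F3 7×4=28, Z3→F1 10×6=60, Z4→F1 4×6=24
  busing cost 168, fixed 176 → total 344.
Compare {F1}: busing cost 231 + fixed 123 = 354.
Compare {F3}: busing cost 400 + fixed 53 = 453.
Compare {F1, F4}: busing cost 206 + fixed 252 = 458.
All other subsets cost ≥ 354. Minimum total cost: 344.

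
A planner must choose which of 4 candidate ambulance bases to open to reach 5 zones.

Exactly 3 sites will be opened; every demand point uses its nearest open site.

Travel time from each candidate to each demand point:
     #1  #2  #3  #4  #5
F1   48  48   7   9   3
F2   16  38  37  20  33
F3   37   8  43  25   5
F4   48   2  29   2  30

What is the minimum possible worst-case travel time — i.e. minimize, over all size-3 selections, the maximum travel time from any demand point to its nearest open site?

Open {F1, F2, F3}.
  Farthest demand point is #1 at travel time 16 (to F2); all others are ≤ 16.
With {F1, F2, F4} the worst case is 16.
With {F2, F3, F4} the worst case is 29.
No size-3 selection achieves below 16.

16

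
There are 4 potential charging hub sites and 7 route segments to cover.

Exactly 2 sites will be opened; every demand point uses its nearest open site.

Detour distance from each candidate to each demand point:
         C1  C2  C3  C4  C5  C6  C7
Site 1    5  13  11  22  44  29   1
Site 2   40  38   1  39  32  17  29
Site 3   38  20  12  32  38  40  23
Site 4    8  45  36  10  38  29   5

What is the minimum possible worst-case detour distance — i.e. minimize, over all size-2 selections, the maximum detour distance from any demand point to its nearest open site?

32

Open {Site 1, Site 2}.
  Farthest demand point is C5 at detour distance 32 (to Site 2); all others are ≤ 32.
With {Site 1, Site 3} the worst case is 38.
With {Site 1, Site 4} the worst case is 38.
No size-2 selection achieves below 32.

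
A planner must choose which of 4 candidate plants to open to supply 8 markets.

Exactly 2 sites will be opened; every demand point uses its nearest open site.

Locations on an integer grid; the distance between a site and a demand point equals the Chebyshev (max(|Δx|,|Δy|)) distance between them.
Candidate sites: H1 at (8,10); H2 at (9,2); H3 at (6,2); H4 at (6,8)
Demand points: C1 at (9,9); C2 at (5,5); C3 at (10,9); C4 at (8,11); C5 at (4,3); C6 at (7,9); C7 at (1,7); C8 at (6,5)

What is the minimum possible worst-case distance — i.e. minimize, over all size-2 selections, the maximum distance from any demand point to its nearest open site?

5

Open {H1, H3}.
  Farthest demand point is C7 at distance 5 (to H3); all others are ≤ 5.
With {H1, H4} the worst case is 5.
With {H2, H4} the worst case is 5.
No size-2 selection achieves below 5.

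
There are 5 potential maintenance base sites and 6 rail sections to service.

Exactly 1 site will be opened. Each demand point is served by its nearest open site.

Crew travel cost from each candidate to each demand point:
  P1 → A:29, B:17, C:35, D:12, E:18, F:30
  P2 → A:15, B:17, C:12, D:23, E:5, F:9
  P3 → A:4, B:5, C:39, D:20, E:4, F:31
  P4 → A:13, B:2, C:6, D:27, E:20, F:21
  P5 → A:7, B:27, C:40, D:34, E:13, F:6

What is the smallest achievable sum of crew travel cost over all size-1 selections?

Open {P2}.
  A→P2 15, B→P2 17, C→P2 12, D→P2 23, E→P2 5, F→P2 9  ⇒ total 81.
Compare {P4}: total 89.
Compare {P3}: total 103.
No size-1 selection does better; minimum is 81.

81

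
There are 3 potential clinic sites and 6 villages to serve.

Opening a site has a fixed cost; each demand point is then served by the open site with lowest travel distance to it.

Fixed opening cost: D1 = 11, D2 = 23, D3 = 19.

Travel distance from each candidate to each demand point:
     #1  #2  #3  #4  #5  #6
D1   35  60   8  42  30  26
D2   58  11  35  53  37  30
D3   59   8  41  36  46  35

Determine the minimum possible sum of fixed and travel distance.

173

Open {D1, D3}: assign each demand point to its cheapest open site.
  #1→D1 35, #2→D3 8, #3→D1 8, #4→D3 36, #5→D1 30, #6→D1 26
  travel distance 143, fixed 30 → total 173.
Compare {D1, D2}: travel distance 152 + fixed 34 = 186.
Compare {D1, D2, D3}: travel distance 143 + fixed 53 = 196.
Compare {D1}: travel distance 201 + fixed 11 = 212.
All other subsets cost ≥ 186. Minimum total cost: 173.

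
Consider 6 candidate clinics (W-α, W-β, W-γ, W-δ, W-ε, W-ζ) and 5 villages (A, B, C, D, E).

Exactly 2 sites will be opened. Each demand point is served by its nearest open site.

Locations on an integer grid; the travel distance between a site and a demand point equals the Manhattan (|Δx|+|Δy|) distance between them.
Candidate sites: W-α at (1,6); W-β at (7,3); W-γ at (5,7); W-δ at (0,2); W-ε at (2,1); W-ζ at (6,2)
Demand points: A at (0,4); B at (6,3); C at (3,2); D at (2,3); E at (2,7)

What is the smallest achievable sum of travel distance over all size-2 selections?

13

Open {W-α, W-ζ}.
  A→W-α 3, B→W-ζ 1, C→W-ζ 3, D→W-α 4, E→W-α 2  ⇒ total 13.
Compare {W-α, W-β}: total 15.
Compare {W-α, W-ε}: total 15.
No size-2 selection does better; minimum is 13.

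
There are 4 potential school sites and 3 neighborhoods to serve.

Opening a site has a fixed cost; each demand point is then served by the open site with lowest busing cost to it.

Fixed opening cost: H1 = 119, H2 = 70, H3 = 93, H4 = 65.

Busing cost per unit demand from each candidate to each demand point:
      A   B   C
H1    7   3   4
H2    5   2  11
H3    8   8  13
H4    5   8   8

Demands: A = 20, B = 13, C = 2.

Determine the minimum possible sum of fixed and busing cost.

218

Open {H2}: assign each demand point to its cheapest open site.
  A→H2 20×5=100, B→H2 13×2=26, C→H2 2×11=22
  busing cost 148, fixed 70 → total 218.
Compare {H2, H4}: busing cost 142 + fixed 135 = 277.
Compare {H4}: busing cost 220 + fixed 65 = 285.
Compare {H1}: busing cost 187 + fixed 119 = 306.
All other subsets cost ≥ 277. Minimum total cost: 218.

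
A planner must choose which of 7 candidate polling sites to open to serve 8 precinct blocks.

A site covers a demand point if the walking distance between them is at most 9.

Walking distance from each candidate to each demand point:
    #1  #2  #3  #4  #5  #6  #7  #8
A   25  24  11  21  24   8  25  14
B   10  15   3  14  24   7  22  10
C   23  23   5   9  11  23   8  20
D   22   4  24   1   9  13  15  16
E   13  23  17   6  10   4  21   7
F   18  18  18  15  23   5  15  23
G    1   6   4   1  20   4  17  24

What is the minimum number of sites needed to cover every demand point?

Coverage sets (demand points within 9 of each site):
  A: {#6}
  B: {#3, #6}
  C: {#3, #4, #7}
  D: {#2, #4, #5}
  E: {#4, #6, #8}
  F: {#6}
  G: {#1, #2, #3, #4, #6}
No 3 sites suffice: every size-3 union leaves at least one demand point uncovered.
But {C, D, E, G} covers everything, so the minimum is 4.

4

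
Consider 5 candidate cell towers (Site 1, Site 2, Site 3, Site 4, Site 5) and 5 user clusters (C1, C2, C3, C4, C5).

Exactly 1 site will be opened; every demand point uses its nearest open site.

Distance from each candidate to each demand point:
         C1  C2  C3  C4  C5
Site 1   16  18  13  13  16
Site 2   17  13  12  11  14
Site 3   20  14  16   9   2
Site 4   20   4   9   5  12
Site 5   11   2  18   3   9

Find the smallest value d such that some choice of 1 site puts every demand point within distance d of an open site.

Open {Site 2}.
  Farthest demand point is C1 at distance 17 (to Site 2); all others are ≤ 17.
With {Site 1} the worst case is 18.
With {Site 5} the worst case is 18.
No size-1 selection achieves below 17.

17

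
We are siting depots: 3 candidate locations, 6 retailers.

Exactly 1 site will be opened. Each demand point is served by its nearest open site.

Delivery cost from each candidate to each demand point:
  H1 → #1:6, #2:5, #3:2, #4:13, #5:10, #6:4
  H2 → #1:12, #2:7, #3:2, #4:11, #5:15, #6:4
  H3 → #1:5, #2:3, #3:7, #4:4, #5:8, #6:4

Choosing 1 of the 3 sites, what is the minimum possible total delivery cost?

Open {H3}.
  #1→H3 5, #2→H3 3, #3→H3 7, #4→H3 4, #5→H3 8, #6→H3 4  ⇒ total 31.
Compare {H1}: total 40.
Compare {H2}: total 51.

31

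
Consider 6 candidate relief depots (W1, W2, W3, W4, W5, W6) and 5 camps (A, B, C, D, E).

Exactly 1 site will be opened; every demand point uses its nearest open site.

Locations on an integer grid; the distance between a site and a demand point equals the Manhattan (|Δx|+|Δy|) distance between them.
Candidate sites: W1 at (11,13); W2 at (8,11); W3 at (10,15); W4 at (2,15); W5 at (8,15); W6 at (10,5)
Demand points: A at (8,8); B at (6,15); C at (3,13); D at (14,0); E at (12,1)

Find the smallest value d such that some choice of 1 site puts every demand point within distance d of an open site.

Open {W6}.
  Farthest demand point is C at distance 15 (to W6); all others are ≤ 15.
With {W1} the worst case is 16.
With {W2} the worst case is 17.
No size-1 selection achieves below 15.

15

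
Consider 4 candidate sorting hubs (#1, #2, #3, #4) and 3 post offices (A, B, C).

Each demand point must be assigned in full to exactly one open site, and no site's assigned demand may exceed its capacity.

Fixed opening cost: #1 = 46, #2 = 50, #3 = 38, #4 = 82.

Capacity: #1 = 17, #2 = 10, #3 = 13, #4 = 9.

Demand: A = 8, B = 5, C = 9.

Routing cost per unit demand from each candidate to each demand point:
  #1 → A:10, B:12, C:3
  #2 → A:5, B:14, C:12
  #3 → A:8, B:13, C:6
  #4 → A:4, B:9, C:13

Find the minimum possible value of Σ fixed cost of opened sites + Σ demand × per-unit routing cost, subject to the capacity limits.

223

Open {#1, #2}; cheapest assignment that respects the capacities:
  #1 (cap 17, load 14): B, C — cost 5×12 + 9×3 = 87
  #2 (cap 10, load 8): A — cost 8×5 = 40
  Shipping 127, fixed 96 → total 223.
  Any other capacity-feasible assignment to {#1, #2} ships for at least 127.
Compare {#1, #3}: its best feasible assignment gives total 235.
Compare {#1, #4}: its best feasible assignment gives total 247.
Every other set of open sites that can feasibly serve all demand totals ≥ 235 even under its best assignment. Minimum: 223.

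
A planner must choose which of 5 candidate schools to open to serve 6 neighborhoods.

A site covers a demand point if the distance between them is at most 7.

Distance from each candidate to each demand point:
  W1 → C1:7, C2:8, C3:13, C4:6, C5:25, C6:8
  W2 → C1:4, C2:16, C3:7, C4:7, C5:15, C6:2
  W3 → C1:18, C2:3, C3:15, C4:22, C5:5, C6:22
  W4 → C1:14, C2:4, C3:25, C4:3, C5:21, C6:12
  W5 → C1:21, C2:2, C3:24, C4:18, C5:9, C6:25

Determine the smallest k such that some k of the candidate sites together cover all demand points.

Coverage sets (demand points within 7 of each site):
  W1: {C1, C4}
  W2: {C1, C3, C4, C6}
  W3: {C2, C5}
  W4: {C2, C4}
  W5: {C2}
No single site covers all 6 demand points.
But {W2, W3} covers everything, so the minimum is 2.

2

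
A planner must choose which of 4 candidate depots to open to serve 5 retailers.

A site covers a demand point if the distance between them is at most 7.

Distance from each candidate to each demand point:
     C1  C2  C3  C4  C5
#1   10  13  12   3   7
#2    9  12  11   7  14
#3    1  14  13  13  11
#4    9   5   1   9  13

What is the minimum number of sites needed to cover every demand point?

Coverage sets (demand points within 7 of each site):
  #1: {C4, C5}
  #2: {C4}
  #3: {C1}
  #4: {C2, C3}
No 2 sites suffice: every size-2 union leaves at least one demand point uncovered.
But {#1, #3, #4} covers everything, so the minimum is 3.

3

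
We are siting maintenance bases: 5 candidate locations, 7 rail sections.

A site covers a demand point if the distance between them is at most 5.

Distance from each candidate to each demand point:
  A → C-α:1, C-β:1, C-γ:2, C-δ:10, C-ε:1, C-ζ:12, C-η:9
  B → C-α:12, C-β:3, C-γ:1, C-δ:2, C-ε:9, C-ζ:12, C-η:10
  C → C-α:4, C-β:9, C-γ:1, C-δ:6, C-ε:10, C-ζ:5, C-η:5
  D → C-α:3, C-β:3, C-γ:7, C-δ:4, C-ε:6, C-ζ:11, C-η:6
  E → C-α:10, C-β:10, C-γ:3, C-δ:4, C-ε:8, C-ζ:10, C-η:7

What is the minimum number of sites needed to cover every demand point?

Coverage sets (demand points within 5 of each site):
  A: {C-α, C-β, C-γ, C-ε}
  B: {C-β, C-γ, C-δ}
  C: {C-α, C-γ, C-ζ, C-η}
  D: {C-α, C-β, C-δ}
  E: {C-γ, C-δ}
No 2 sites suffice: every size-2 union leaves at least one demand point uncovered.
But {A, B, C} covers everything, so the minimum is 3.

3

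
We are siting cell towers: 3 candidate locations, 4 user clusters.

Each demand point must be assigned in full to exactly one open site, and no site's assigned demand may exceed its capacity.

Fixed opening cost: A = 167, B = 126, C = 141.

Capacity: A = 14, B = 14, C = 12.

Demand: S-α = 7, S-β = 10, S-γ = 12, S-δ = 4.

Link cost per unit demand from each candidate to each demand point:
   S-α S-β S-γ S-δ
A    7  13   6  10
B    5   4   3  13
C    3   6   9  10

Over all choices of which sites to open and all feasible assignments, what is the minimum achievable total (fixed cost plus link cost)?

Open {A, B, C}; cheapest assignment that respects the capacities:
  A (cap 14, load 12): S-γ — cost 12×6 = 72
  B (cap 14, load 10): S-β — cost 10×4 = 40
  C (cap 12, load 11): S-α, S-δ — cost 7×3 + 4×10 = 61
  Shipping 173, fixed 434 → total 607.
  Any other capacity-feasible assignment to {A, B, C} ships for at least 173.
Total demand is 33 and no other set of sites has combined capacity ≥ 33, so {A, B, C} is the only feasible choice of open sites. Minimum: 607.

607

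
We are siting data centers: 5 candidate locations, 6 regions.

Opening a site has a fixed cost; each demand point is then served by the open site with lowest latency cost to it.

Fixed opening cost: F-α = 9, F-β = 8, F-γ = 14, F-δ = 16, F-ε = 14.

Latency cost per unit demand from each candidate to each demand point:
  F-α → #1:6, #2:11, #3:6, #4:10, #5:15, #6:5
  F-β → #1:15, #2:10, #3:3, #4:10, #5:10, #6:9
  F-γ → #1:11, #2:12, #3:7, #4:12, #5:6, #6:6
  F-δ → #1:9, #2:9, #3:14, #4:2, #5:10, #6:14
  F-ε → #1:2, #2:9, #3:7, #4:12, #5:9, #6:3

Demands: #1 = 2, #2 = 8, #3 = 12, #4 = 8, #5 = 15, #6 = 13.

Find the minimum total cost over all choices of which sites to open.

Open {F-β, F-γ, F-δ, F-ε}: assign each demand point to its cheapest open site.
  #1→F-ε 2×2=4, #2→F-δ 8×9=72, #3→F-β 12×3=36, #4→F-δ 8×2=16, #5→F-γ 15×6=90, #6→F-ε 13×3=39
  latency cost 257, fixed 52 → total 309.
Compare {F-α, F-β, F-γ, F-δ, F-ε}: latency cost 257 + fixed 61 = 318.
Compare {F-α, F-β, F-γ, F-δ}: latency cost 291 + fixed 47 = 338.
Compare {F-β, F-δ, F-ε}: latency cost 302 + fixed 38 = 340.
All other subsets cost ≥ 318. Minimum total cost: 309.

309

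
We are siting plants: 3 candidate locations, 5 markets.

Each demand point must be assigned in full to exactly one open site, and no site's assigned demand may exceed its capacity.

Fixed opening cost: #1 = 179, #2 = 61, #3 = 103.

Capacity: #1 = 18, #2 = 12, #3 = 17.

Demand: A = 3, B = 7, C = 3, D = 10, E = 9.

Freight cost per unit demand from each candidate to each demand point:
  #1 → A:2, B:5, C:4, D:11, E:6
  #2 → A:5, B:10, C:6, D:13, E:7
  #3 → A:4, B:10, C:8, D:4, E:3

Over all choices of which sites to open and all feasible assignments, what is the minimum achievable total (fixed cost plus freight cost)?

447

Open {#1, #3}; cheapest assignment that respects the capacities:
  #1 (cap 18, load 16): B, E — cost 7×5 + 9×6 = 89
  #3 (cap 17, load 16): A, C, D — cost 3×4 + 3×8 + 10×4 = 76
  Shipping 165, fixed 282 → total 447.
  Any other capacity-feasible assignment to {#1, #3} ships for at least 165.
Compare {#1, #2, #3}: its best feasible assignment gives total 499.
Every other set of open sites that can feasibly serve all demand totals ≥ 499 even under its best assignment. Minimum: 447.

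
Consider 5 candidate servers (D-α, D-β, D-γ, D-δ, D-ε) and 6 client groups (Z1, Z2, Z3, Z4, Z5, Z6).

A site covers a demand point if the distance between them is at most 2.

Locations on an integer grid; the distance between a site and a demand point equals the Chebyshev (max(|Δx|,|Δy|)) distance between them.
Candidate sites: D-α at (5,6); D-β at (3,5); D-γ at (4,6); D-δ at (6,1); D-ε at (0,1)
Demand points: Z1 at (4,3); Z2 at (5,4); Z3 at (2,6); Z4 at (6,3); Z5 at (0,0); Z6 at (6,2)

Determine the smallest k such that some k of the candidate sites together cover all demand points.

3

Coverage sets (demand points within 2 of each site):
  D-α: {Z2}
  D-β: {Z1, Z2, Z3}
  D-γ: {Z2, Z3}
  D-δ: {Z1, Z4, Z6}
  D-ε: {Z5}
No 2 sites suffice: every size-2 union leaves at least one demand point uncovered.
But {D-β, D-δ, D-ε} covers everything, so the minimum is 3.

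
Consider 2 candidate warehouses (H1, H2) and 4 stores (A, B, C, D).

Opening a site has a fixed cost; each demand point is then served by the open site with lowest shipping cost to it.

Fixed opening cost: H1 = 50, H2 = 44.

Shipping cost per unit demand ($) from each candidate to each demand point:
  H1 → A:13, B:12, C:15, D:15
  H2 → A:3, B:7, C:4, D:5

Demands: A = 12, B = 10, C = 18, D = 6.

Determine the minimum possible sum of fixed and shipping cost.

252

Open {H2}: assign each demand point to its cheapest open site.
  A→H2 12×3=36, B→H2 10×7=70, C→H2 18×4=72, D→H2 6×5=30
  shipping cost 208, fixed 44 → total 252.
Compare {H1, H2}: shipping cost 208 + fixed 94 = 302.
Compare {H1}: shipping cost 636 + fixed 50 = 686.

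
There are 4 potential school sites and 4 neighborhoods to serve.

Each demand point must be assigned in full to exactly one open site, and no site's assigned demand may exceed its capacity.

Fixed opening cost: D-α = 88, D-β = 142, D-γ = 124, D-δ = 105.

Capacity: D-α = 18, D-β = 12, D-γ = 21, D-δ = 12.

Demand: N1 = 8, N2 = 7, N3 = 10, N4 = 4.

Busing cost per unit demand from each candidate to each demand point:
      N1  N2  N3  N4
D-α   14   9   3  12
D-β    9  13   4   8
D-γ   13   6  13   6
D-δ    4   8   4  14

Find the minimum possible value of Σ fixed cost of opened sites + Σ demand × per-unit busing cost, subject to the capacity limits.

374

Open {D-α, D-δ}; cheapest assignment that respects the capacities:
  D-α (cap 18, load 17): N2, N3 — cost 7×9 + 10×3 = 93
  D-δ (cap 12, load 12): N1, N4 — cost 8×4 + 4×14 = 88
  Shipping 181, fixed 193 → total 374.
  Any other capacity-feasible assignment to {D-α, D-δ} ships for at least 181.
Compare {D-α, D-γ}: its best feasible assignment gives total 412.
Compare {D-α, D-β}: its best feasible assignment gives total 427.
Every other set of open sites that can feasibly serve all demand totals ≥ 412 even under its best assignment. Minimum: 374.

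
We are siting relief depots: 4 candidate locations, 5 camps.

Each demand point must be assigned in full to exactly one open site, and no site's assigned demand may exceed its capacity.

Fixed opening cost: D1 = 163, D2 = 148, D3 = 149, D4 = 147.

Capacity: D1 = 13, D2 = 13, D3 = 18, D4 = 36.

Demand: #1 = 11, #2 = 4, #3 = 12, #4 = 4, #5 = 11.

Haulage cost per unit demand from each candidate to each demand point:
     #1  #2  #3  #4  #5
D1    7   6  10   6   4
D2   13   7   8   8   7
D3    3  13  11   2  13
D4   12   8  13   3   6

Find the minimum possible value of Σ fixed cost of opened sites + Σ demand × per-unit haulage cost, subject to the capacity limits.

591

Open {D3, D4}; cheapest assignment that respects the capacities:
  D3 (cap 18, load 15): #1, #4 — cost 11×3 + 4×2 = 41
  D4 (cap 36, load 27): #2, #3, #5 — cost 4×8 + 12×13 + 11×6 = 254
  Shipping 295, fixed 296 → total 591.
  Any other capacity-feasible assignment to {D3, D4} ships for at least 295.
Compare {D2, D4}: its best feasible assignment gives total 633.
Compare {D1, D4}: its best feasible assignment gives total 653.
Every other set of open sites that can feasibly serve all demand totals ≥ 633 even under its best assignment. Minimum: 591.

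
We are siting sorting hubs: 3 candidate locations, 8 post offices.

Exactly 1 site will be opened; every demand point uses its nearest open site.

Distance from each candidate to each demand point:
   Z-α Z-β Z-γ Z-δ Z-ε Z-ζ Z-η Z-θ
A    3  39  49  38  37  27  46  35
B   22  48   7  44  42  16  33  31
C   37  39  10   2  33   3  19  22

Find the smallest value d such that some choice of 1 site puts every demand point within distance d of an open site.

Open {C}.
  Farthest demand point is Z-β at distance 39 (to C); all others are ≤ 39.
With {B} the worst case is 48.
With {A} the worst case is 49.
No size-1 selection achieves below 39.

39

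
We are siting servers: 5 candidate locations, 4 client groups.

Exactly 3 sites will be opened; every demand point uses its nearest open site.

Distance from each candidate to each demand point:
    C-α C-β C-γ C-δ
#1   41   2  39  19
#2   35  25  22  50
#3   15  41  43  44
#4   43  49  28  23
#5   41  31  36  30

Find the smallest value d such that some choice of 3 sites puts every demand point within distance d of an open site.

22

Open {#1, #2, #3}.
  Farthest demand point is C-γ at distance 22 (to #2); all others are ≤ 22.
With {#2, #3, #4} the worst case is 25.
With {#1, #3, #4} the worst case is 28.
No size-3 selection achieves below 22.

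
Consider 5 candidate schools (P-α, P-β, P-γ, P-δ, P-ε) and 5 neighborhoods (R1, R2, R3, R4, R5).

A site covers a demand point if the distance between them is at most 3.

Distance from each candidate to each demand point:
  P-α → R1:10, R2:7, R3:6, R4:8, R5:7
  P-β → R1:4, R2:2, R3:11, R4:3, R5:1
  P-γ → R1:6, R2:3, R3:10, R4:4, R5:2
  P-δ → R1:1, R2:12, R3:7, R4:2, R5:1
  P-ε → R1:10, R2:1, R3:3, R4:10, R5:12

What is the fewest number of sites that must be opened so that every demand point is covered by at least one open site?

2

Coverage sets (demand points within 3 of each site):
  P-α: {}
  P-β: {R2, R4, R5}
  P-γ: {R2, R5}
  P-δ: {R1, R4, R5}
  P-ε: {R2, R3}
No single site covers all 5 demand points.
But {P-δ, P-ε} covers everything, so the minimum is 2.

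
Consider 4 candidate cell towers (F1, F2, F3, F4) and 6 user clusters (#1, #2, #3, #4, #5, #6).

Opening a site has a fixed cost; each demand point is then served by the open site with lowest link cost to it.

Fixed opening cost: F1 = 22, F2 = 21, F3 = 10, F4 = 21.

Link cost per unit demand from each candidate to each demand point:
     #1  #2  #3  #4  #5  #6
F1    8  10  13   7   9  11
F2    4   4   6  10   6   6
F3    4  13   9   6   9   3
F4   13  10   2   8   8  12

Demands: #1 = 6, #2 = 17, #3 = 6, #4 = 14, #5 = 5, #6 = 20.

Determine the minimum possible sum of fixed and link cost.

330

Open {F2, F3, F4}: assign each demand point to its cheapest open site.
  #1→F2 6×4=24, #2→F2 17×4=68, #3→F4 6×2=12, #4→F3 14×6=84, #5→F2 5×6=30, #6→F3 20×3=60
  link cost 278, fixed 52 → total 330.
Compare {F2, F3}: link cost 302 + fixed 31 = 333.
Compare {F1, F2, F3, F4}: link cost 278 + fixed 74 = 352.
Compare {F1, F2, F3}: link cost 302 + fixed 53 = 355.
All other subsets cost ≥ 333. Minimum total cost: 330.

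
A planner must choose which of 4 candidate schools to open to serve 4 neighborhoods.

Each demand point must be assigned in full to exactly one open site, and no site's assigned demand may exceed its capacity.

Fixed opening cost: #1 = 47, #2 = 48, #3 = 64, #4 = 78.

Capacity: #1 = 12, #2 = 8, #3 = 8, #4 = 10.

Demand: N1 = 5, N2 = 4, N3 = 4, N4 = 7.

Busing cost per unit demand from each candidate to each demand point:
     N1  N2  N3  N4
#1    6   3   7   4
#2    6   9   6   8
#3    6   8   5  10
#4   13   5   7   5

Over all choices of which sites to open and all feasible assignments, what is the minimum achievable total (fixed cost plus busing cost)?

213

Open {#1, #2}; cheapest assignment that respects the capacities:
  #1 (cap 12, load 12): N1, N4 — cost 5×6 + 7×4 = 58
  #2 (cap 8, load 8): N2, N3 — cost 4×9 + 4×6 = 60
  Shipping 118, fixed 95 → total 213.
  Any other capacity-feasible assignment to {#1, #2} ships for at least 118.
Compare {#1, #3}: its best feasible assignment gives total 221.
Compare {#1, #4}: its best feasible assignment gives total 231.
Every other set of open sites that can feasibly serve all demand totals ≥ 221 even under its best assignment. Minimum: 213.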